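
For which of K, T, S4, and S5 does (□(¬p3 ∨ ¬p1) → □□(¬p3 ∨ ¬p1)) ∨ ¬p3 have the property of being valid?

T-tableau for the negation ¬((□(¬p3 ∨ ¬p1) → □□(¬p3 ∨ ¬p1)) ∨ ¬p3):
1. ¬((□(¬p3 ∨ ¬p1) → □□(¬p3 ∨ ¬p1)) ∨ ¬p3), w0
2. ¬(□(¬p3 ∨ ¬p1) → □□(¬p3 ∨ ¬p1)), w0
3. p3, w0
4. □(¬p3 ∨ ¬p1), w0
5. ¬□□(¬p3 ∨ ¬p1), w0
6. ¬p3 ∨ ¬p1, w0
7. ¬p1, w0
8. ¬□(¬p3 ∨ ¬p1), w1
9. ¬p3 ∨ ¬p1, w1
10. ¬p1, w1
11. ¬(¬p3 ∨ ¬p1), w2
12. p3, w2
13. p1, w2
Accessibility: w0Rw0, w0Rw1, w1Rw1, w1Rw2, w2Rw2
Complete open branch: countermodel on a T-frame, so not valid in T, nor in K (the same frame is also a K-frame).
S4-tableau for the negation ¬((□(¬p3 ∨ ¬p1) → □□(¬p3 ∨ ¬p1)) ∨ ¬p3):
1. ¬((□(¬p3 ∨ ¬p1) → □□(¬p3 ∨ ¬p1)) ∨ ¬p3), w0
2. ¬(□(¬p3 ∨ ¬p1) → □□(¬p3 ∨ ¬p1)), w0
3. p3, w0
4. □(¬p3 ∨ ¬p1), w0
5. ¬□□(¬p3 ∨ ¬p1), w0
6. ¬p3 ∨ ¬p1, w0
7. ¬p1, w0
8. ¬□(¬p3 ∨ ¬p1), w1
9. ¬p3 ∨ ¬p1, w1
10. ¬p1, w1
11. ¬(¬p3 ∨ ¬p1), w2
12. p3, w2
13. p1, w2
14. ¬p3 ∨ ¬p1, w2
15. ¬p1, w2
Accessibility: w0Rw0, w0Rw1, w0Rw2, w1Rw1, w1Rw2, w2Rw2
Branch closes: p1 and ¬p1 both at w2.
Every branch closes (one shown): valid in S4, hence also in S5 (every theorem of S4 is a theorem of S5).

S4, S5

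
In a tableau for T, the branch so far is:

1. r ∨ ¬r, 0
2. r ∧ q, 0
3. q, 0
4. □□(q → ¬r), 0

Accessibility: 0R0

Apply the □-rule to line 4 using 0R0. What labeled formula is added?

□(q → ¬r), 0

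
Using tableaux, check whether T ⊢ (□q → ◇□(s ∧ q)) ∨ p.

Tableau for the negation ¬((□q → ◇□(s ∧ q)) ∨ p):
1. ¬((□q → ◇□(s ∧ q)) ∨ p), u
2. ¬(□q → ◇□(s ∧ q)), u
3. ¬p, u
4. □q, u
5. ¬◇□(s ∧ q), u
6. q, u
7. ¬□(s ∧ q), u
8. ¬(s ∧ q), v
9. q, v
10. ¬□(s ∧ q), v
11. ¬s, v
12. ¬(s ∧ q), w
13. ¬q, w
Accessibility: uRu, uRv, vRv, vRw, wRw
The negation has an open branch (countermodel exists).

Invalid (countermodel exists)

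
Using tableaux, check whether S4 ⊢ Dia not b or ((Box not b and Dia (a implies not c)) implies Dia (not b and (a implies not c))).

Tableau for the negation not (Dia not b or ((Box not b and Dia (a implies not c)) implies Dia (not b and (a implies not c)))):
1. not (Dia not b or ((Box not b and Dia (a implies not c)) implies Dia (not b and (a implies not c)))), 0
2. not Dia not b, 0
3. not ((Box not b and Dia (a implies not c)) implies Dia (not b and (a implies not c))), 0
4. Box not b and Dia (a implies not c), 0
5. not Dia (not b and (a implies not c)), 0
6. Box not b, 0
7. Dia (a implies not c), 0
8. b, 0
9. not (not b and (a implies not c)), 0
10. not b, 0
Accessibility: 0R0
Branch closes: b and not b both at 0.
Every branch of the negation's tableau closes; the branch above is one of them.

Yes, valid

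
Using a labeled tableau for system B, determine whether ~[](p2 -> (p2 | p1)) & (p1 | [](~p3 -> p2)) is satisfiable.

1. ~[](p2 -> (p2 | p1)) & (p1 | [](~p3 -> p2)), w0
2. ~[](p2 -> (p2 | p1)), w0
3. p1 | [](~p3 -> p2), w0
4. [](~p3 -> p2), w0
5. ~p3 -> p2, w0
6. p2, w0
7. ~(p2 -> (p2 | p1)), w1
8. p2, w1
9. ~(p2 | p1), w1
10. ~p2, w1
11. ~p1, w1
Accessibility: w0Rw0, w0Rw1, w1Rw0, w1Rw1
Branch closes: p2 and ~p2 both at w1.
Every branch closes; the branch above is one of them.

Unsatisfiable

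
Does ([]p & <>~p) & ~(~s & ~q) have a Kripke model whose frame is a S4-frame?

1. ([]p & <>~p) & ~(~s & ~q), u
2. []p & <>~p, u   [&-rule on 1]
3. ~(~s & ~q), u   [&-rule on 1]
4. []p, u   [&-rule on 2]
5. <>~p, u   [&-rule on 2]
6. p, u   [[]-rule on 4 via uRu]
7. q, u   [~&-rule on 3 (branches; this branch)]
8. ~p, v   [<>-rule on 5: fresh world v, uRv]
9. p, v   [[]-rule on 4 via uRv]
Accessibility: uRu, uRv, vRv
Branch closes: p and ~p both at v.
All branches of the tableau close; one closing branch shown above.

No, unsatisfiable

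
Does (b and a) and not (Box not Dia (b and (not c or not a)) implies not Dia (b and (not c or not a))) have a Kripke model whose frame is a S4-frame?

1. (b and a) and not (Box not Dia (b and (not c or not a)) implies not Dia (b and (not c or not a))), u
2. b and a, u
3. not (Box not Dia (b and (not c or not a)) implies not Dia (b and (not c or not a))), u
4. b, u
5. a, u
6. Box not Dia (b and (not c or not a)), u
7. Dia (b and (not c or not a)), u
8. not Dia (b and (not c or not a)), u
9. not (b and (not c or not a)), u
10. not (not c or not a), u
11. c, u
12. b and (not c or not a), v
13. b, v
14. not c or not a, v
15. not Dia (b and (not c or not a)), v
16. not (b and (not c or not a)), v
17. not a, v
18. not (not c or not a), v
19. c, v
20. a, v
Accessibility: uRu, uRv, vRv
Branch closes: a and not a both at v.
(One branch shown.) All branches close.

Unsatisfiable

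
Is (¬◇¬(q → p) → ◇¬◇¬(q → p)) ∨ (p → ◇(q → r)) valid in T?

Valid

Tableau for the negation ¬((¬◇¬(q → p) → ◇¬◇¬(q → p)) ∨ (p → ◇(q → r))):
1. ¬((¬◇¬(q → p) → ◇¬◇¬(q → p)) ∨ (p → ◇(q → r))), u
2. ¬(¬◇¬(q → p) → ◇¬◇¬(q → p)), u
3. ¬(p → ◇(q → r)), u
4. ¬◇¬(q → p), u
5. ¬◇¬◇¬(q → p), u
6. p, u
7. ¬◇(q → r), u
8. q → p, u
9. ◇¬(q → p), u
10. ¬(q → r), u
11. q, u
12. ¬r, u
13. ¬(q → p), v
14. q, v
15. ¬p, v
16. q → p, v
17. ◇¬(q → p), v
18. ¬(q → r), v
19. ¬r, v
20. p, v
Accessibility: uRu, uRv, vRv
Branch closes: p and ¬p both at v.
All branches of the negation close; one closing branch shown above.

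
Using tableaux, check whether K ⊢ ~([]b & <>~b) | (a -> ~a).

Yes, valid

Tableau for the negation ~(~([]b & <>~b) | (a -> ~a)):
1. ~(~([]b & <>~b) | (a -> ~a)), u
2. []b & <>~b, u
3. ~(a -> ~a), u
4. []b, u
5. <>~b, u
6. a, u
7. ~b, v
8. b, v
Accessibility: uRv
Branch closes: b and ~b both at v.
All branches of the negation close; one closing branch shown above.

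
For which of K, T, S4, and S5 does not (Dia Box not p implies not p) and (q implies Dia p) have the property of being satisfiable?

S4-tableau for the formula:
1. not (Dia Box not p implies not p) and (q implies Dia p), 0
2. not (Dia Box not p implies not p), 0
3. q implies Dia p, 0
4. Dia Box not p, 0
5. p, 0
6. Dia p, 0
7. Box not p, 1
8. not p, 1
9. p, 2
Accessibility: 0R0, 0R1, 0R2, 1R1, 2R2
Complete open branch: satisfiable in S4, hence also in K, T (this S4-model is also a K-model and a T-model).
S5-tableau for the formula:
1. not (Dia Box not p implies not p) and (q implies Dia p), 0
2. not (Dia Box not p implies not p), 0
3. q implies Dia p, 0
4. Dia Box not p, 0
5. p, 0
6. Dia p, 0
7. Box not p, 1
8. not p, 0
Accessibility: 0R0, 0R1, 1R0, 1R1
Branch closes: p and not p both at 0.
Every branch closes (one shown): unsatisfiable in S5.

K, T, S4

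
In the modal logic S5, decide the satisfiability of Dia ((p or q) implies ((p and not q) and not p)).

1. Dia ((p or q) implies ((p and not q) and not p)), w0
2. (p or q) implies ((p and not q) and not p), w1
3. not (p or q), w1
4. not p, w1
5. not q, w1
Accessibility: w0Rw0, w0Rw1, w1Rw0, w1Rw1

Yes, satisfiable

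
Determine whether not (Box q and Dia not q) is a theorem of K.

Valid in K

Tableau for the negation Box q and Dia not q:
1. Box q and Dia not q, u
2. Box q, u
3. Dia not q, u
4. not q, v
5. q, v
Accessibility: uRv
Branch closes: q and not q both at v.
All branches of the negation close; one closing branch shown above.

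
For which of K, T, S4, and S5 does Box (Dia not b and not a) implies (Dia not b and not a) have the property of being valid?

T, S4, S5

T-tableau for the negation not (Box (Dia not b and not a) implies (Dia not b and not a)):
1. not (Box (Dia not b and not a) implies (Dia not b and not a)), u
2. Box (Dia not b and not a), u
3. not (Dia not b and not a), u
4. Dia not b and not a, u
5. Dia not b, u
6. not a, u
7. not Dia not b, u
8. b, u
9. not b, v
10. Dia not b and not a, v
11. Dia not b, v
12. not a, v
13. b, v
Accessibility: uRu, uRv, vRv
Branch closes: b and not b both at v.
Every branch closes (one shown): valid in T, hence also in S4, S5 (every theorem of T is a theorem of S4 and S5).
K-tableau for the negation not (Box (Dia not b and not a) implies (Dia not b and not a)):
1. not (Box (Dia not b and not a) implies (Dia not b and not a)), u
2. Box (Dia not b and not a), u
3. not (Dia not b and not a), u
4. a, u
Complete open branch: countermodel on a K-frame, so not valid in K.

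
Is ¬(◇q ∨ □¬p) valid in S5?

Tableau for the negation ◇q ∨ □¬p:
1. ◇q ∨ □¬p, 0
2. □¬p, 0   [∨-rule on 1 (branches; this branch)]
3. ¬p, 0   [□-rule on 2 via 0R0]
Accessibility: 0R0
The negation has an open branch (countermodel exists).

No, not valid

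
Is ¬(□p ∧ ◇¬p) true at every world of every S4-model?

Tableau for the negation □p ∧ ◇¬p:
1. □p ∧ ◇¬p, w0
2. □p, w0   [∧-rule on 1]
3. ◇¬p, w0   [∧-rule on 1]
4. p, w0   [□-rule on 2 via w0Rw0]
5. ¬p, w1   [◇-rule on 3: fresh world w1, w0Rw1]
6. p, w1   [□-rule on 2 via w0Rw1]
Accessibility: w0Rw0, w0Rw1, w1Rw1
Branch closes: p and ¬p both at w1.
All branches of the negation close; one closing branch shown above.

Valid in S4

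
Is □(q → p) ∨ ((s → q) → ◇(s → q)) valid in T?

Valid in T

Tableau for the negation ¬(□(q → p) ∨ ((s → q) → ◇(s → q))):
1. ¬(□(q → p) ∨ ((s → q) → ◇(s → q))), 0
2. ¬□(q → p), 0   [¬∨-rule on 1]
3. ¬((s → q) → ◇(s → q)), 0   [¬∨-rule on 1]
4. s → q, 0   [¬→-rule on 3]
5. ¬◇(s → q), 0   [¬→-rule on 3]
6. ¬(s → q), 0   [¬◇-rule on 5 via 0R0]
7. s, 0   [¬→-rule on 6]
8. ¬q, 0   [¬→-rule on 6]
9. q, 0   [→-rule on 4 (branches; this branch)]
Accessibility: 0R0
Branch closes: q and ¬q both at 0.
All branches of the negation close; one closing branch shown above.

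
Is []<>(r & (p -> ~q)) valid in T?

Tableau for the negation ~[]<>(r & (p -> ~q)):
1. ~[]<>(r & (p -> ~q)), u
2. ~<>(r & (p -> ~q)), v
3. ~(r & (p -> ~q)), v
4. ~(p -> ~q), v
5. p, v
6. q, v
Accessibility: uRu, uRv, vRv
The negation has an open branch (countermodel exists).

Not valid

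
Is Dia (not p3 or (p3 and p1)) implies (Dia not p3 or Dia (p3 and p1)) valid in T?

Tableau for the negation not (Dia (not p3 or (p3 and p1)) implies (Dia not p3 or Dia (p3 and p1))):
1. not (Dia (not p3 or (p3 and p1)) implies (Dia not p3 or Dia (p3 and p1))), w0
2. Dia (not p3 or (p3 and p1)), w0
3. not (Dia not p3 or Dia (p3 and p1)), w0
4. not Dia not p3, w0
5. not Dia (p3 and p1), w0
6. p3, w0
7. not (p3 and p1), w0
8. not p1, w0
9. not p3 or (p3 and p1), w1
10. p3, w1
11. not (p3 and p1), w1
12. p3 and p1, w1
13. p1, w1
14. not p1, w1
Accessibility: w0Rw0, w0Rw1, w1Rw1
Branch closes: p1 and not p1 both at w1.
All branches of the negation close; one closing branch shown above.

Valid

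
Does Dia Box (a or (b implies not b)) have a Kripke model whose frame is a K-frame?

1. Dia Box (a or (b implies not b)), w0
2. Box (a or (b implies not b)), w1   [Dia-rule on 1: fresh world w1, w0Rw1]
Accessibility: w0Rw1

Satisfiable (open branch found)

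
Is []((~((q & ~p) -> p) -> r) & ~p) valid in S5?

No, not valid

Tableau for the negation ~[]((~((q & ~p) -> p) -> r) & ~p):
1. ~[]((~((q & ~p) -> p) -> r) & ~p), w0
2. ~((~((q & ~p) -> p) -> r) & ~p), w1   [~[]-rule on 1: fresh world w1, w0Rw1]
3. p, w1   [~&-rule on 2 (branches; this branch)]
Accessibility: w0Rw0, w0Rw1, w1Rw0, w1Rw1
The negation has an open branch (countermodel exists).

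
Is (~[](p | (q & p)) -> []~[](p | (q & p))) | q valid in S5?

Yes, valid

Tableau for the negation ~((~[](p | (q & p)) -> []~[](p | (q & p))) | q):
1. ~((~[](p | (q & p)) -> []~[](p | (q & p))) | q), u
2. ~(~[](p | (q & p)) -> []~[](p | (q & p))), u   [~|-rule on 1]
3. ~q, u   [~|-rule on 1]
4. ~[](p | (q & p)), u   [~->-rule on 2]
5. ~[]~[](p | (q & p)), u   [~->-rule on 2]
6. ~(p | (q & p)), v   [~[]-rule on 4: fresh world v, uRv]
7. ~p, v   [~|-rule on 6]
8. ~(q & p), v   [~|-rule on 6]
9. [](p | (q & p)), w   [~[]-rule on 5: fresh world w, uRw]
10. p | (q & p), u   [[]-rule on 9 via wRu]
11. p | (q & p), v   [[]-rule on 9 via wRv]
12. p | (q & p), w   [[]-rule on 9 via wRw]
13. p, u   [|-rule on 10 (branches; this branch)]
14. q & p, v   [|-rule on 11 (branches; this branch)]
15. q, v   [&-rule on 14]
16. p, v   [&-rule on 14]
Accessibility: uRu, uRv, uRw, vRu, vRv, vRw, wRu, wRv, wRw
Branch closes: p and ~p both at v.
All branches of the negation close; one closing branch shown above.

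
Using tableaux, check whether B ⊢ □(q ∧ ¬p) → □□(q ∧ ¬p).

Tableau for the negation ¬(□(q ∧ ¬p) → □□(q ∧ ¬p)):
1. ¬(□(q ∧ ¬p) → □□(q ∧ ¬p)), w0
2. □(q ∧ ¬p), w0
3. ¬□□(q ∧ ¬p), w0
4. q ∧ ¬p, w0
5. q, w0
6. ¬p, w0
7. ¬□(q ∧ ¬p), w1
8. q ∧ ¬p, w1
9. q, w1
10. ¬p, w1
11. ¬(q ∧ ¬p), w2
12. p, w2
Accessibility: w0Rw0, w0Rw1, w1Rw0, w1Rw1, w1Rw2, w2Rw1, w2Rw2
The negation has an open branch (countermodel exists).

Invalid (countermodel exists)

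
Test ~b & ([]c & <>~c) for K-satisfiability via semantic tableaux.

No, unsatisfiable

1. ~b & ([]c & <>~c), w0
2. ~b, w0   [&-rule on 1]
3. []c & <>~c, w0   [&-rule on 1]
4. []c, w0   [&-rule on 3]
5. <>~c, w0   [&-rule on 3]
6. ~c, w1   [<>-rule on 5: fresh world w1, w0Rw1]
7. c, w1   [[]-rule on 4 via w0Rw1]
Accessibility: w0Rw1
Branch closes: c and ~c both at w1.
(One branch shown.) All branches close.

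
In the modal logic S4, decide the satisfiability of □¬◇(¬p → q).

Satisfiable

1. □¬◇(¬p → q), 0
2. ¬◇(¬p → q), 0
3. ¬(¬p → q), 0
4. ¬p, 0
5. ¬q, 0
Accessibility: 0R0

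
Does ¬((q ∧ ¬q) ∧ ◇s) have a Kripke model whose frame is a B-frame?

Satisfiable (open branch found)

1. ¬((q ∧ ¬q) ∧ ◇s), 0
2. ¬◇s, 0   [¬∧-rule on 1 (branches; this branch)]
3. ¬s, 0   [¬◇-rule on 2 via 0R0]
Accessibility: 0R0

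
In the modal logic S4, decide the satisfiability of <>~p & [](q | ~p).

1. <>~p & [](q | ~p), 0
2. <>~p, 0   [&-rule on 1]
3. [](q | ~p), 0   [&-rule on 1]
4. q | ~p, 0   [[]-rule on 3 via 0R0]
5. ~p, 0   [|-rule on 4 (branches; this branch)]
6. ~p, 1   [<>-rule on 2: fresh world 1, 0R1]
7. q | ~p, 1   [[]-rule on 3 via 0R1]
Accessibility: 0R0, 0R1, 1R1

Satisfiable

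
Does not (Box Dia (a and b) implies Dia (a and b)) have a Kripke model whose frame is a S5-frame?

Unsatisfiable (every branch closes)

1. not (Box Dia (a and b) implies Dia (a and b)), 0
2. Box Dia (a and b), 0   [neg-implies-rule on 1]
3. not Dia (a and b), 0   [neg-implies-rule on 1]
4. Dia (a and b), 0   [Box-rule on 2 via 0R0]
5. not (a and b), 0   [neg-Dia-rule on 3 via 0R0]
6. not b, 0   [neg-and-rule on 5 (branches; this branch)]
7. a and b, 1   [Dia-rule on 4: fresh world 1, 0R1]
8. a, 1   [and-rule on 7]
9. b, 1   [and-rule on 7]
10. Dia (a and b), 1   [Box-rule on 2 via 0R1]
11. not (a and b), 1   [neg-Dia-rule on 3 via 0R1]
12. not b, 1   [neg-and-rule on 11 (branches; this branch)]
Accessibility: 0R0, 0R1, 1R0, 1R1
Branch closes: b and not b both at 1.
(One branch shown.) All branches close.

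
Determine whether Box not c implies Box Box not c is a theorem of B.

Tableau for the negation not (Box not c implies Box Box not c):
1. not (Box not c implies Box Box not c), w0
2. Box not c, w0
3. not Box Box not c, w0
4. not c, w0
5. not Box not c, w1
6. not c, w1
7. c, w2
Accessibility: w0Rw0, w0Rw1, w1Rw0, w1Rw1, w1Rw2, w2Rw1, w2Rw2
The negation has an open branch (countermodel exists).

Invalid (countermodel exists)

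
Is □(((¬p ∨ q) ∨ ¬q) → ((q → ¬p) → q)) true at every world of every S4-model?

Not valid

Tableau for the negation ¬□(((¬p ∨ q) ∨ ¬q) → ((q → ¬p) → q)):
1. ¬□(((¬p ∨ q) ∨ ¬q) → ((q → ¬p) → q)), 0
2. ¬(((¬p ∨ q) ∨ ¬q) → ((q → ¬p) → q)), 1
3. (¬p ∨ q) ∨ ¬q, 1
4. ¬((q → ¬p) → q), 1
5. q → ¬p, 1
6. ¬q, 1
7. ¬p, 1
Accessibility: 0R0, 0R1, 1R1
The negation has an open branch (countermodel exists).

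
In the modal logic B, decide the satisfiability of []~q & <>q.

Unsatisfiable (every branch closes)

1. []~q & <>q, u
2. []~q, u
3. <>q, u
4. ~q, u
5. q, v
6. ~q, v
Accessibility: uRu, uRv, vRu, vRv
Branch closes: q and ~q both at v.
All branches of the tableau close; one closing branch shown above.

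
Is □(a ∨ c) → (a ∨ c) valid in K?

Invalid (countermodel exists)

Tableau for the negation ¬(□(a ∨ c) → (a ∨ c)):
1. ¬(□(a ∨ c) → (a ∨ c)), 0
2. □(a ∨ c), 0
3. ¬(a ∨ c), 0
4. ¬a, 0
5. ¬c, 0
The negation has an open branch (countermodel exists).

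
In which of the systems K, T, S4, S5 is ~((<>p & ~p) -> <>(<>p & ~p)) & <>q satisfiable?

T-tableau for the formula:
1. ~((<>p & ~p) -> <>(<>p & ~p)) & <>q, 0
2. ~((<>p & ~p) -> <>(<>p & ~p)), 0
3. <>q, 0
4. <>p & ~p, 0
5. ~<>(<>p & ~p), 0
6. <>p, 0
7. ~p, 0
8. ~(<>p & ~p), 0
9. ~<>p, 0
10. q, 1
11. ~(<>p & ~p), 1
12. ~p, 1
13. ~<>p, 1
14. p, 2
15. ~(<>p & ~p), 2
16. ~p, 2
Accessibility: 0R0, 0R1, 0R2, 1R1, 2R2
Branch closes: p and ~p both at 2.
Every branch closes (one shown): unsatisfiable in T, hence also in S4, S5 (every S4/S5-frame is a T-frame).
K-tableau for the formula:
1. ~((<>p & ~p) -> <>(<>p & ~p)) & <>q, 0
2. ~((<>p & ~p) -> <>(<>p & ~p)), 0
3. <>q, 0
4. <>p & ~p, 0
5. ~<>(<>p & ~p), 0
6. <>p, 0
7. ~p, 0
8. q, 1
9. ~(<>p & ~p), 1
10. p, 1
11. p, 2
12. ~(<>p & ~p), 2
Accessibility: 0R1, 0R2
Complete open branch: satisfiable in K.

K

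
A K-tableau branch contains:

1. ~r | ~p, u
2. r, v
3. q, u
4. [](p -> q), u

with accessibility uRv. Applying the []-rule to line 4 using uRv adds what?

p -> q, v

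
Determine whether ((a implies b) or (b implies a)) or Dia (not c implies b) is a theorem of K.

Valid in K

Tableau for the negation not (((a implies b) or (b implies a)) or Dia (not c implies b)):
1. not (((a implies b) or (b implies a)) or Dia (not c implies b)), u
2. not ((a implies b) or (b implies a)), u   [neg-or-rule on 1]
3. not Dia (not c implies b), u   [neg-or-rule on 1]
4. not (a implies b), u   [neg-or-rule on 2]
5. not (b implies a), u   [neg-or-rule on 2]
6. a, u   [neg-implies-rule on 4]
7. not b, u   [neg-implies-rule on 4]
8. b, u   [neg-implies-rule on 5]
9. not a, u   [neg-implies-rule on 5]
Branch closes: b and not b both at u.
All branches of the negation close; one closing branch shown above.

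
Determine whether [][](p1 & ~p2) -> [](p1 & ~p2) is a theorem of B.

Tableau for the negation ~([][](p1 & ~p2) -> [](p1 & ~p2)):
1. ~([][](p1 & ~p2) -> [](p1 & ~p2)), 0
2. [][](p1 & ~p2), 0   [~->-rule on 1]
3. ~[](p1 & ~p2), 0   [~->-rule on 1]
4. [](p1 & ~p2), 0   [[]-rule on 2 via 0R0]
5. p1 & ~p2, 0   [[]-rule on 4 via 0R0]
6. p1, 0   [&-rule on 5]
7. ~p2, 0   [&-rule on 5]
8. ~(p1 & ~p2), 1   [~[]-rule on 3: fresh world 1, 0R1]
9. [](p1 & ~p2), 1   [[]-rule on 2 via 0R1]
10. p1 & ~p2, 1   [[]-rule on 4 via 0R1]
11. p1, 1   [&-rule on 10]
12. ~p2, 1   [&-rule on 10]
13. p2, 1   [~&-rule on 8 (branches; this branch)]
Accessibility: 0R0, 0R1, 1R0, 1R1
Branch closes: p2 and ~p2 both at 1.
Every branch of the negation's tableau closes; the branch above is one of them.

Valid in B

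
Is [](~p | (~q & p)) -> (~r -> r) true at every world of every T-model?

Tableau for the negation ~([](~p | (~q & p)) -> (~r -> r)):
1. ~([](~p | (~q & p)) -> (~r -> r)), 0
2. [](~p | (~q & p)), 0
3. ~(~r -> r), 0
4. ~r, 0
5. ~p | (~q & p), 0
6. ~q & p, 0
7. ~q, 0
8. p, 0
Accessibility: 0R0
The negation has an open branch (countermodel exists).

Not valid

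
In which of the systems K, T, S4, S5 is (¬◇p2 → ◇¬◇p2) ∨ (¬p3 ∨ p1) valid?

K-tableau for the negation ¬((¬◇p2 → ◇¬◇p2) ∨ (¬p3 ∨ p1)):
1. ¬((¬◇p2 → ◇¬◇p2) ∨ (¬p3 ∨ p1)), u
2. ¬(¬◇p2 → ◇¬◇p2), u
3. ¬(¬p3 ∨ p1), u
4. ¬◇p2, u
5. ¬◇¬◇p2, u
6. p3, u
7. ¬p1, u
Complete open branch: countermodel on a K-frame, so not valid in K.
T-tableau for the negation ¬((¬◇p2 → ◇¬◇p2) ∨ (¬p3 ∨ p1)):
1. ¬((¬◇p2 → ◇¬◇p2) ∨ (¬p3 ∨ p1)), u
2. ¬(¬◇p2 → ◇¬◇p2), u
3. ¬(¬p3 ∨ p1), u
4. ¬◇p2, u
5. ¬◇¬◇p2, u
6. p3, u
7. ¬p1, u
8. ¬p2, u
9. ◇p2, u
10. p2, v
11. ¬p2, v
Accessibility: uRu, uRv, vRv
Branch closes: p2 and ¬p2 both at v.
Every branch closes (one shown): valid in T, hence also in S4, S5 (every theorem of T is a theorem of S4 and S5).

T, S4, S5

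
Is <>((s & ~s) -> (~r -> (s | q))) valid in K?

Not valid

Tableau for the negation ~<>((s & ~s) -> (~r -> (s | q))):
1. ~<>((s & ~s) -> (~r -> (s | q))), w0
The negation has an open branch (countermodel exists).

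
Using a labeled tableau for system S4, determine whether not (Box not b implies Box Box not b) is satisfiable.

1. not (Box not b implies Box Box not b), 0
2. Box not b, 0
3. not Box Box not b, 0
4. not b, 0
5. not Box not b, 1
6. not b, 1
7. b, 2
8. not b, 2
Accessibility: 0R0, 0R1, 0R2, 1R1, 1R2, 2R2
Branch closes: b and not b both at 2.
All branches of the tableau close; one closing branch shown above.

No, unsatisfiable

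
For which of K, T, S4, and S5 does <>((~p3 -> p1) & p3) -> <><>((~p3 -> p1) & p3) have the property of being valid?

T, S4, S5

T-tableau for the negation ~(<>((~p3 -> p1) & p3) -> <><>((~p3 -> p1) & p3)):
1. ~(<>((~p3 -> p1) & p3) -> <><>((~p3 -> p1) & p3)), w0
2. <>((~p3 -> p1) & p3), w0
3. ~<><>((~p3 -> p1) & p3), w0
4. ~<>((~p3 -> p1) & p3), w0
5. ~((~p3 -> p1) & p3), w0
6. ~(~p3 -> p1), w0
7. ~p3, w0
8. ~p1, w0
9. (~p3 -> p1) & p3, w1
10. ~p3 -> p1, w1
11. p3, w1
12. ~<>((~p3 -> p1) & p3), w1
13. ~((~p3 -> p1) & p3), w1
14. p1, w1
15. ~(~p3 -> p1), w1
16. ~p3, w1
17. ~p1, w1
Accessibility: w0Rw0, w0Rw1, w1Rw1
Branch closes: p3 and ~p3 both at w1.
Every branch closes (one shown): valid in T, hence also in S4, S5 (every theorem of T is a theorem of S4 and S5).
K-tableau for the negation ~(<>((~p3 -> p1) & p3) -> <><>((~p3 -> p1) & p3)):
1. ~(<>((~p3 -> p1) & p3) -> <><>((~p3 -> p1) & p3)), w0
2. <>((~p3 -> p1) & p3), w0
3. ~<><>((~p3 -> p1) & p3), w0
4. (~p3 -> p1) & p3, w1
5. ~p3 -> p1, w1
6. p3, w1
7. ~<>((~p3 -> p1) & p3), w1
8. p1, w1
Accessibility: w0Rw1
Complete open branch: countermodel on a K-frame, so not valid in K.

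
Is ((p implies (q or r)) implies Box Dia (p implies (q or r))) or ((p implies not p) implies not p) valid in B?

Valid

Tableau for the negation not (((p implies (q or r)) implies Box Dia (p implies (q or r))) or ((p implies not p) implies not p)):
1. not (((p implies (q or r)) implies Box Dia (p implies (q or r))) or ((p implies not p) implies not p)), u
2. not ((p implies (q or r)) implies Box Dia (p implies (q or r))), u
3. not ((p implies not p) implies not p), u
4. p implies (q or r), u
5. not Box Dia (p implies (q or r)), u
6. p implies not p, u
7. p, u
8. q or r, u
9. not p, u
Accessibility: uRu
Branch closes: p and not p both at u.
All branches of the negation close; one closing branch shown above.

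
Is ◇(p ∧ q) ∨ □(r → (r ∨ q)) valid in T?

Tableau for the negation ¬(◇(p ∧ q) ∨ □(r → (r ∨ q))):
1. ¬(◇(p ∧ q) ∨ □(r → (r ∨ q))), u
2. ¬◇(p ∧ q), u   [¬∨-rule on 1]
3. ¬□(r → (r ∨ q)), u   [¬∨-rule on 1]
4. ¬(p ∧ q), u   [¬◇-rule on 2 via uRu]
5. ¬q, u   [¬∧-rule on 4 (branches; this branch)]
6. ¬(r → (r ∨ q)), v   [¬□-rule on 3: fresh world v, uRv]
7. r, v   [¬→-rule on 6]
8. ¬(r ∨ q), v   [¬→-rule on 6]
9. ¬r, v   [¬∨-rule on 8]
10. ¬q, v   [¬∨-rule on 8]
Accessibility: uRu, uRv, vRv
Branch closes: r and ¬r both at v.
Every branch of the negation's tableau closes; the branch above is one of them.

Yes, valid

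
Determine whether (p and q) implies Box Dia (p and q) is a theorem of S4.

Invalid (countermodel exists)

Tableau for the negation not ((p and q) implies Box Dia (p and q)):
1. not ((p and q) implies Box Dia (p and q)), 0
2. p and q, 0   [neg-implies-rule on 1]
3. not Box Dia (p and q), 0   [neg-implies-rule on 1]
4. p, 0   [and-rule on 2]
5. q, 0   [and-rule on 2]
6. not Dia (p and q), 1   [neg-Box-rule on 3: fresh world 1, 0R1]
7. not (p and q), 1   [neg-Dia-rule on 6 via 1R1]
8. not q, 1   [neg-and-rule on 7 (branches; this branch)]
Accessibility: 0R0, 0R1, 1R1
The negation has an open branch (countermodel exists).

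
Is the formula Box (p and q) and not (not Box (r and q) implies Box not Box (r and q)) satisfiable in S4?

Satisfiable

1. Box (p and q) and not (not Box (r and q) implies Box not Box (r and q)), u
2. Box (p and q), u
3. not (not Box (r and q) implies Box not Box (r and q)), u
4. not Box (r and q), u
5. not Box not Box (r and q), u
6. p and q, u
7. p, u
8. q, u
9. not (r and q), v
10. p and q, v
11. p, v
12. q, v
13. not r, v
14. Box (r and q), w
15. p and q, w
16. p, w
17. q, w
18. r and q, w
19. r, w
Accessibility: uRu, uRv, uRw, vRv, wRw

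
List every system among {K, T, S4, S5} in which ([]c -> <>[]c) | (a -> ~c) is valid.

T-tableau for the negation ~(([]c -> <>[]c) | (a -> ~c)):
1. ~(([]c -> <>[]c) | (a -> ~c)), u
2. ~([]c -> <>[]c), u
3. ~(a -> ~c), u
4. []c, u
5. ~<>[]c, u
6. a, u
7. c, u
8. ~[]c, u
9. ~c, v
10. c, v
Accessibility: uRu, uRv, vRv
Branch closes: c and ~c both at v.
Every branch closes (one shown): valid in T, hence also in S4, S5 (every theorem of T is a theorem of S4 and S5).
K-tableau for the negation ~(([]c -> <>[]c) | (a -> ~c)):
1. ~(([]c -> <>[]c) | (a -> ~c)), u
2. ~([]c -> <>[]c), u
3. ~(a -> ~c), u
4. []c, u
5. ~<>[]c, u
6. a, u
7. c, u
Complete open branch: countermodel on a K-frame, so not valid in K.

T, S4, S5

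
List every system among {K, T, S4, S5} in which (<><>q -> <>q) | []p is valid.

S4, S5

T-tableau for the negation ~((<><>q -> <>q) | []p):
1. ~((<><>q -> <>q) | []p), w0
2. ~(<><>q -> <>q), w0   [~|-rule on 1]
3. ~[]p, w0   [~|-rule on 1]
4. <><>q, w0   [~->-rule on 2]
5. ~<>q, w0   [~->-rule on 2]
6. ~q, w0   [~<>-rule on 5 via w0Rw0]
7. ~p, w1   [~[]-rule on 3: fresh world w1, w0Rw1]
8. ~q, w1   [~<>-rule on 5 via w0Rw1]
9. <>q, w2   [<>-rule on 4: fresh world w2, w0Rw2]
10. ~q, w2   [~<>-rule on 5 via w0Rw2]
11. q, w3   [<>-rule on 9: fresh world w3, w2Rw3]
Accessibility: w0Rw0, w0Rw1, w0Rw2, w1Rw1, w2Rw2, w2Rw3, w3Rw3
Complete open branch: countermodel on a T-frame, so not valid in T, nor in K (the same frame is also a K-frame).
S4-tableau for the negation ~((<><>q -> <>q) | []p):
1. ~((<><>q -> <>q) | []p), w0
2. ~(<><>q -> <>q), w0   [~|-rule on 1]
3. ~[]p, w0   [~|-rule on 1]
4. <><>q, w0   [~->-rule on 2]
5. ~<>q, w0   [~->-rule on 2]
6. ~q, w0   [~<>-rule on 5 via w0Rw0]
7. ~p, w1   [~[]-rule on 3: fresh world w1, w0Rw1]
8. ~q, w1   [~<>-rule on 5 via w0Rw1]
9. <>q, w2   [<>-rule on 4: fresh world w2, w0Rw2]
10. ~q, w2   [~<>-rule on 5 via w0Rw2]
11. q, w3   [<>-rule on 9: fresh world w3, w2Rw3]
12. ~q, w3   [~<>-rule on 5 via w0Rw3]
Accessibility: w0Rw0, w0Rw1, w0Rw2, w0Rw3, w1Rw1, w2Rw2, w2Rw3, w3Rw3
Branch closes: q and ~q both at w3.
Every branch closes (one shown): valid in S4, hence also in S5 (every theorem of S4 is a theorem of S5).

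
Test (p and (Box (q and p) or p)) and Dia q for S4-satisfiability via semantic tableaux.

1. (p and (Box (q and p) or p)) and Dia q, 0
2. p and (Box (q and p) or p), 0
3. Dia q, 0
4. p, 0
5. Box (q and p) or p, 0
6. q, 1
Accessibility: 0R0, 0R1, 1R1

Yes, satisfiable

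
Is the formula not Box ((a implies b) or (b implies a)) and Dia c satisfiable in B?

Unsatisfiable

1. not Box ((a implies b) or (b implies a)) and Dia c, w0
2. not Box ((a implies b) or (b implies a)), w0
3. Dia c, w0
4. not ((a implies b) or (b implies a)), w1
5. not (a implies b), w1
6. not (b implies a), w1
7. a, w1
8. not b, w1
9. b, w1
10. not a, w1
Accessibility: w0Rw0, w0Rw1, w1Rw0, w1Rw1
Branch closes: b and not b both at w1.
All branches of the tableau close; one closing branch shown above.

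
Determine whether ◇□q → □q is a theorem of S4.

No, not valid

Tableau for the negation ¬(◇□q → □q):
1. ¬(◇□q → □q), 0
2. ◇□q, 0
3. ¬□q, 0
4. □q, 1
5. q, 1
6. ¬q, 2
Accessibility: 0R0, 0R1, 0R2, 1R1, 2R2
The negation has an open branch (countermodel exists).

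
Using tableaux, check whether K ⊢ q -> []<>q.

Not valid

Tableau for the negation ~(q -> []<>q):
1. ~(q -> []<>q), u
2. q, u   [~->-rule on 1]
3. ~[]<>q, u   [~->-rule on 1]
4. ~<>q, v   [~[]-rule on 3: fresh world v, uRv]
Accessibility: uRv
The negation has an open branch (countermodel exists).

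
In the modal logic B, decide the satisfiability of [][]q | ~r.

1. [][]q | ~r, u
2. ~r, u
Accessibility: uRu

Satisfiable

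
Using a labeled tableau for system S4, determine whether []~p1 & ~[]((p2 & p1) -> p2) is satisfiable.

Unsatisfiable (every branch closes)

1. []~p1 & ~[]((p2 & p1) -> p2), u
2. []~p1, u
3. ~[]((p2 & p1) -> p2), u
4. ~p1, u
5. ~((p2 & p1) -> p2), v
6. p2 & p1, v
7. ~p2, v
8. p2, v
9. p1, v
Accessibility: uRu, uRv, vRv
Branch closes: p2 and ~p2 both at v.
All branches of the tableau close; one closing branch shown above.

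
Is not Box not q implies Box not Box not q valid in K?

Tableau for the negation not (not Box not q implies Box not Box not q):
1. not (not Box not q implies Box not Box not q), 0
2. not Box not q, 0   [neg-implies-rule on 1]
3. not Box not Box not q, 0   [neg-implies-rule on 1]
4. q, 1   [neg-Box-rule on 2: fresh world 1, 0R1]
5. Box not q, 2   [neg-Box-rule on 3: fresh world 2, 0R2]
Accessibility: 0R1, 0R2
The negation has an open branch (countermodel exists).

Not valid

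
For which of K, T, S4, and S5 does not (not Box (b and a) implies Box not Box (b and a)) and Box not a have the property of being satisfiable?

K

T-tableau for the formula:
1. not (not Box (b and a) implies Box not Box (b and a)) and Box not a, w0
2. not (not Box (b and a) implies Box not Box (b and a)), w0
3. Box not a, w0
4. not Box (b and a), w0
5. not Box not Box (b and a), w0
6. not a, w0
7. not (b and a), w1
8. not a, w1
9. Box (b and a), w2
10. not a, w2
11. b and a, w2
12. b, w2
13. a, w2
Accessibility: w0Rw0, w0Rw1, w0Rw2, w1Rw1, w2Rw2
Branch closes: a and not a both at w2.
Every branch closes (one shown): unsatisfiable in T, hence also in S4, S5 (every S4/S5-frame is a T-frame).
K-tableau for the formula:
1. not (not Box (b and a) implies Box not Box (b and a)) and Box not a, w0
2. not (not Box (b and a) implies Box not Box (b and a)), w0
3. Box not a, w0
4. not Box (b and a), w0
5. not Box not Box (b and a), w0
6. not (b and a), w1
7. not a, w1
8. Box (b and a), w2
9. not a, w2
Accessibility: w0Rw1, w0Rw2
Complete open branch: satisfiable in K.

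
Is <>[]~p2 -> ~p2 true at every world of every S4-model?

Tableau for the negation ~(<>[]~p2 -> ~p2):
1. ~(<>[]~p2 -> ~p2), 0
2. <>[]~p2, 0   [~->-rule on 1]
3. p2, 0   [~->-rule on 1]
4. []~p2, 1   [<>-rule on 2: fresh world 1, 0R1]
5. ~p2, 1   [[]-rule on 4 via 1R1]
Accessibility: 0R0, 0R1, 1R1
The negation has an open branch (countermodel exists).

Not valid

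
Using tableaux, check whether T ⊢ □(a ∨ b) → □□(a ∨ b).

Tableau for the negation ¬(□(a ∨ b) → □□(a ∨ b)):
1. ¬(□(a ∨ b) → □□(a ∨ b)), w0
2. □(a ∨ b), w0
3. ¬□□(a ∨ b), w0
4. a ∨ b, w0
5. b, w0
6. ¬□(a ∨ b), w1
7. a ∨ b, w1
8. b, w1
9. ¬(a ∨ b), w2
10. ¬a, w2
11. ¬b, w2
Accessibility: w0Rw0, w0Rw1, w1Rw1, w1Rw2, w2Rw2
The negation has an open branch (countermodel exists).

No, not valid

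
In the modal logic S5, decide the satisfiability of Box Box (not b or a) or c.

1. Box Box (not b or a) or c, u
2. c, u
Accessibility: uRu

Satisfiable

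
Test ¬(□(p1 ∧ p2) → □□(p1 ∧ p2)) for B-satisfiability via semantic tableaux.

Satisfiable (open branch found)

1. ¬(□(p1 ∧ p2) → □□(p1 ∧ p2)), w0
2. □(p1 ∧ p2), w0   [¬→-rule on 1]
3. ¬□□(p1 ∧ p2), w0   [¬→-rule on 1]
4. p1 ∧ p2, w0   [□-rule on 2 via w0Rw0]
5. p1, w0   [∧-rule on 4]
6. p2, w0   [∧-rule on 4]
7. ¬□(p1 ∧ p2), w1   [¬□-rule on 3: fresh world w1, w0Rw1]
8. p1 ∧ p2, w1   [□-rule on 2 via w0Rw1]
9. p1, w1   [∧-rule on 8]
10. p2, w1   [∧-rule on 8]
11. ¬(p1 ∧ p2), w2   [¬□-rule on 7: fresh world w2, w1Rw2]
12. ¬p2, w2   [¬∧-rule on 11 (branches; this branch)]
Accessibility: w0Rw0, w0Rw1, w1Rw0, w1Rw1, w1Rw2, w2Rw1, w2Rw2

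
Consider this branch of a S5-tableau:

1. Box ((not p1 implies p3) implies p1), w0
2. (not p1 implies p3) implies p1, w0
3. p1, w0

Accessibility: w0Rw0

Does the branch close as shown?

No atom appears with both signs at the same world.

Open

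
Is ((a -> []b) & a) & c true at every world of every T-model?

Not valid

Tableau for the negation ~(((a -> []b) & a) & c):
1. ~(((a -> []b) & a) & c), 0
2. ~c, 0
Accessibility: 0R0
The negation has an open branch (countermodel exists).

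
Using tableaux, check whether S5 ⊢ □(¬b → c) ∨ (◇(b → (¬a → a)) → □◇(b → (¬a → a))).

Tableau for the negation ¬(□(¬b → c) ∨ (◇(b → (¬a → a)) → □◇(b → (¬a → a)))):
1. ¬(□(¬b → c) ∨ (◇(b → (¬a → a)) → □◇(b → (¬a → a)))), u
2. ¬□(¬b → c), u   [¬∨-rule on 1]
3. ¬(◇(b → (¬a → a)) → □◇(b → (¬a → a))), u   [¬∨-rule on 1]
4. ◇(b → (¬a → a)), u   [¬→-rule on 3]
5. ¬□◇(b → (¬a → a)), u   [¬→-rule on 3]
6. ¬(¬b → c), v   [¬□-rule on 2: fresh world v, uRv]
7. ¬b, v   [¬→-rule on 6]
8. ¬c, v   [¬→-rule on 6]
9. b → (¬a → a), w   [◇-rule on 4: fresh world w, uRw]
10. ¬a → a, w   [→-rule on 9 (branches; this branch)]
11. a, w   [→-rule on 10 (branches; this branch)]
12. ¬◇(b → (¬a → a)), x   [¬□-rule on 5: fresh world x, uRx]
13. ¬(b → (¬a → a)), u   [¬◇-rule on 12 via xRu]
14. b, u   [¬→-rule on 13]
15. ¬(¬a → a), u   [¬→-rule on 13]
16. ¬a, u   [¬→-rule on 15]
17. ¬(b → (¬a → a)), v   [¬◇-rule on 12 via xRv]
18. b, v   [¬→-rule on 17]
19. ¬(¬a → a), v   [¬→-rule on 17]
Accessibility: uRu, uRv, uRw, uRx, vRu, vRv, vRw, vRx, wRu, wRv, wRw, wRx, xRu, xRv, xRw, xRx
Branch closes: b and ¬b both at v.
Every branch of the negation's tableau closes; the branch above is one of them.

Yes, valid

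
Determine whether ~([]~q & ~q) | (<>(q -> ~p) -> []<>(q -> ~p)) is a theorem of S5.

Tableau for the negation ~(~([]~q & ~q) | (<>(q -> ~p) -> []<>(q -> ~p))):
1. ~(~([]~q & ~q) | (<>(q -> ~p) -> []<>(q -> ~p))), u
2. []~q & ~q, u
3. ~(<>(q -> ~p) -> []<>(q -> ~p)), u
4. []~q, u
5. ~q, u
6. <>(q -> ~p), u
7. ~[]<>(q -> ~p), u
8. q -> ~p, v
9. ~q, v
10. ~p, v
11. ~<>(q -> ~p), w
12. ~q, w
13. ~(q -> ~p), u
14. q, u
15. p, u
Accessibility: uRu, uRv, uRw, vRu, vRv, vRw, wRu, wRv, wRw
Branch closes: q and ~q both at u.
Every branch of the negation's tableau closes; the branch above is one of them.

Valid in S5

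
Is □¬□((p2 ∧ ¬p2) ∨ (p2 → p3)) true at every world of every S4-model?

Invalid (countermodel exists)

Tableau for the negation ¬□¬□((p2 ∧ ¬p2) ∨ (p2 → p3)):
1. ¬□¬□((p2 ∧ ¬p2) ∨ (p2 → p3)), u
2. □((p2 ∧ ¬p2) ∨ (p2 → p3)), v
3. (p2 ∧ ¬p2) ∨ (p2 → p3), v
4. p2 → p3, v
5. p3, v
Accessibility: uRu, uRv, vRv
The negation has an open branch (countermodel exists).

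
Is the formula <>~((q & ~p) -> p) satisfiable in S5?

Yes, satisfiable

1. <>~((q & ~p) -> p), u
2. ~((q & ~p) -> p), v
3. q & ~p, v
4. ~p, v
5. q, v
Accessibility: uRu, uRv, vRu, vRv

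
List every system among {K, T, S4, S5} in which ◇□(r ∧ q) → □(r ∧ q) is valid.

S4-tableau for the negation ¬(◇□(r ∧ q) → □(r ∧ q)):
1. ¬(◇□(r ∧ q) → □(r ∧ q)), 0
2. ◇□(r ∧ q), 0
3. ¬□(r ∧ q), 0
4. □(r ∧ q), 1
5. r ∧ q, 1
6. r, 1
7. q, 1
8. ¬(r ∧ q), 2
9. ¬q, 2
Accessibility: 0R0, 0R1, 0R2, 1R1, 2R2
Complete open branch: countermodel on an S4-frame, so not valid in S4, nor in K, T (the same frame is also a K-frame and a T-frame).
S5-tableau for the negation ¬(◇□(r ∧ q) → □(r ∧ q)):
1. ¬(◇□(r ∧ q) → □(r ∧ q)), 0
2. ◇□(r ∧ q), 0
3. ¬□(r ∧ q), 0
4. □(r ∧ q), 1
5. r ∧ q, 0
6. r, 0
7. q, 0
8. r ∧ q, 1
9. r, 1
10. q, 1
11. ¬(r ∧ q), 2
12. r ∧ q, 2
13. r, 2
14. q, 2
15. ¬q, 2
Accessibility: 0R0, 0R1, 0R2, 1R0, 1R1, 1R2, 2R0, 2R1, 2R2
Branch closes: q and ¬q both at 2.
Every branch closes (one shown): valid in S5.

S5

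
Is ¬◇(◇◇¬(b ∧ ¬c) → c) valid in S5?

Tableau for the negation ◇(◇◇¬(b ∧ ¬c) → c):
1. ◇(◇◇¬(b ∧ ¬c) → c), u
2. ◇◇¬(b ∧ ¬c) → c, v   [◇-rule on 1: fresh world v, uRv]
3. c, v   [→-rule on 2 (branches; this branch)]
Accessibility: uRu, uRv, vRu, vRv
The negation has an open branch (countermodel exists).

Invalid (countermodel exists)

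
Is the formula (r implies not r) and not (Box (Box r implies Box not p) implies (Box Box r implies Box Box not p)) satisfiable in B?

Unsatisfiable (every branch closes)

1. (r implies not r) and not (Box (Box r implies Box not p) implies (Box Box r implies Box Box not p)), u
2. r implies not r, u
3. not (Box (Box r implies Box not p) implies (Box Box r implies Box Box not p)), u
4. Box (Box r implies Box not p), u
5. not (Box Box r implies Box Box not p), u
6. Box Box r, u
7. not Box Box not p, u
8. Box r implies Box not p, u
9. Box r, u
10. r, u
11. not r, u
Accessibility: uRu
Branch closes: r and not r both at u.
Every branch closes; the branch above is one of them.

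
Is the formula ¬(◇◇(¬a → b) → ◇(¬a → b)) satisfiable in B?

1. ¬(◇◇(¬a → b) → ◇(¬a → b)), w0
2. ◇◇(¬a → b), w0   [¬→-rule on 1]
3. ¬◇(¬a → b), w0   [¬→-rule on 1]
4. ¬(¬a → b), w0   [¬◇-rule on 3 via w0Rw0]
5. ¬a, w0   [¬→-rule on 4]
6. ¬b, w0   [¬→-rule on 4]
7. ◇(¬a → b), w1   [◇-rule on 2: fresh world w1, w0Rw1]
8. ¬(¬a → b), w1   [¬◇-rule on 3 via w0Rw1]
9. ¬a, w1   [¬→-rule on 8]
10. ¬b, w1   [¬→-rule on 8]
11. ¬a → b, w2   [◇-rule on 7: fresh world w2, w1Rw2]
12. b, w2   [→-rule on 11 (branches; this branch)]
Accessibility: w0Rw0, w0Rw1, w1Rw0, w1Rw1, w1Rw2, w2Rw1, w2Rw2

Yes, satisfiable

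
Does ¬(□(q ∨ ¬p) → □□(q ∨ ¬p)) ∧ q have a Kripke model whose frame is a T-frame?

Satisfiable (open branch found)

1. ¬(□(q ∨ ¬p) → □□(q ∨ ¬p)) ∧ q, 0
2. ¬(□(q ∨ ¬p) → □□(q ∨ ¬p)), 0
3. q, 0
4. □(q ∨ ¬p), 0
5. ¬□□(q ∨ ¬p), 0
6. q ∨ ¬p, 0
7. ¬p, 0
8. ¬□(q ∨ ¬p), 1
9. q ∨ ¬p, 1
10. ¬p, 1
11. ¬(q ∨ ¬p), 2
12. ¬q, 2
13. p, 2
Accessibility: 0R0, 0R1, 1R1, 1R2, 2R2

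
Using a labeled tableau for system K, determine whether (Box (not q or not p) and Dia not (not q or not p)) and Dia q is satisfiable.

1. (Box (not q or not p) and Dia not (not q or not p)) and Dia q, 0
2. Box (not q or not p) and Dia not (not q or not p), 0   [and-rule on 1]
3. Dia q, 0   [and-rule on 1]
4. Box (not q or not p), 0   [and-rule on 2]
5. Dia not (not q or not p), 0   [and-rule on 2]
6. q, 1   [Dia-rule on 3: fresh world 1, 0R1]
7. not q or not p, 1   [Box-rule on 4 via 0R1]
8. not p, 1   [or-rule on 7 (branches; this branch)]
9. not (not q or not p), 2   [Dia-rule on 5: fresh world 2, 0R2]
10. q, 2   [neg-or-rule on 9]
11. p, 2   [neg-or-rule on 9]
12. not q or not p, 2   [Box-rule on 4 via 0R2]
13. not p, 2   [or-rule on 12 (branches; this branch)]
Accessibility: 0R1, 0R2
Branch closes: p and not p both at 2.
Every branch closes; the branch above is one of them.

Unsatisfiable (every branch closes)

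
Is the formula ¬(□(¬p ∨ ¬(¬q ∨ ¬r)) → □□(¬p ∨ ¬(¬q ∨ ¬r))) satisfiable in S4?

1. ¬(□(¬p ∨ ¬(¬q ∨ ¬r)) → □□(¬p ∨ ¬(¬q ∨ ¬r))), w0
2. □(¬p ∨ ¬(¬q ∨ ¬r)), w0
3. ¬□□(¬p ∨ ¬(¬q ∨ ¬r)), w0
4. ¬p ∨ ¬(¬q ∨ ¬r), w0
5. ¬(¬q ∨ ¬r), w0
6. q, w0
7. r, w0
8. ¬□(¬p ∨ ¬(¬q ∨ ¬r)), w1
9. ¬p ∨ ¬(¬q ∨ ¬r), w1
10. ¬(¬q ∨ ¬r), w1
11. q, w1
12. r, w1
13. ¬(¬p ∨ ¬(¬q ∨ ¬r)), w2
14. p, w2
15. ¬q ∨ ¬r, w2
16. ¬p ∨ ¬(¬q ∨ ¬r), w2
17. ¬r, w2
18. ¬(¬q ∨ ¬r), w2
19. q, w2
20. r, w2
Accessibility: w0Rw0, w0Rw1, w0Rw2, w1Rw1, w1Rw2, w2Rw2
Branch closes: r and ¬r both at w2.
(One branch shown.) All branches close.

Unsatisfiable (every branch closes)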